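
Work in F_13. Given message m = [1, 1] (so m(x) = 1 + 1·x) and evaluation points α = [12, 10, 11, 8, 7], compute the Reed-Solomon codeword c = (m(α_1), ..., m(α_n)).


c = [0, 11, 12, 9, 8]

Message polynomial: m(x) = 1 + 1·x (mod 13).
For each evaluation point α_i, compute m(α_i) mod 13:
  α_1 = 12: Horner steps 1 → 0, so m(12) = 0.
  α_2 = 10: Horner steps 1 → 11, so m(10) = 11.
  α_3 = 11: Horner steps 1 → 12, so m(11) = 12.
  α_4 = 8: Horner steps 1 → 9, so m(8) = 9.
  α_5 = 7: Horner steps 1 → 8, so m(7) = 8.
Codeword c = [0, 11, 12, 9, 8] ∈ F_13^5.


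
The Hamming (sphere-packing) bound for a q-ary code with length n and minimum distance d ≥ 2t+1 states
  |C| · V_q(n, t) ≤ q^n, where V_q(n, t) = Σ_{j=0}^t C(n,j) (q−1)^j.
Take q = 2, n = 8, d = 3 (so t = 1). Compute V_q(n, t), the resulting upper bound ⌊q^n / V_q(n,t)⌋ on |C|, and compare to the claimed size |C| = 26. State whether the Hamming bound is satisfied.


V_q(n, t) = 9, q^n = 256, Hamming bound = 28, |C| = 26 ≤ bound (satisfied).

Step 1: Compute V_q(n, t) = Σ_{j=0}^1 C(n, j) (q−1)^j.
  j = 0: C(8,0)·(1)^0 = 1·1 = 1.
  j = 1: C(8,1)·(1)^1 = 8·1 = 8.
  V_q(n, t) = 1 + 8 = 9.
Step 2: q^n = 2^8 = 256.
Step 3: Hamming bound ⌊q^n / V_q(n,t)⌋ = ⌊256/9⌋ = 28.
Step 4: Compare |C| = 26 to 28: satisfied.
The claimed |C| lies below the Hamming bound.


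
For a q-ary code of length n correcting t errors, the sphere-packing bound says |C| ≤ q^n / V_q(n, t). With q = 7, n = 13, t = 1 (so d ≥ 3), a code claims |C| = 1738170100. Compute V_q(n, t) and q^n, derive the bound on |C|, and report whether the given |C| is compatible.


V_q(n, t) = 79, q^n = 96889010407, Hamming bound = 1226443169, |C| = 1738170100 > bound (violated).

Step 1: Compute V_q(n, t) = Σ_{j=0}^1 C(n, j) (q−1)^j.
  j = 0: C(13,0)·(6)^0 = 1·1 = 1.
  j = 1: C(13,1)·(6)^1 = 13·6 = 78.
  V_q(n, t) = 1 + 78 = 79.
Step 2: q^n = 7^13 = 96889010407.
Step 3: Hamming bound ⌊q^n / V_q(n,t)⌋ = ⌊96889010407/79⌋ = 1226443169.
Step 4: Compare |C| = 1738170100 to 1226443169: violated.
The claimed |C| lies above the Hamming bound, so no 7-ary code of length 13 with d ≥ 3 can have 1738170100 codewords.


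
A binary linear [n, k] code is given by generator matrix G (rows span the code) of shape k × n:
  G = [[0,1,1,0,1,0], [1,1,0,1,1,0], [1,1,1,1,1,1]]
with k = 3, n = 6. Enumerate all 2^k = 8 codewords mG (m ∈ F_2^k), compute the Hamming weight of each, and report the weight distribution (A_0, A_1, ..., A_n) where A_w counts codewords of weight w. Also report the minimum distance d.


Weight distribution: A_0 = 1, A_2 = 1, A_3 = 4, A_4 = 1, A_6 = 1. Minimum distance d = 2.

Enumerate all 2^3 = 8 messages m ∈ F_2^3.
For each, compute codeword c = mG in F_2^6, then tally its weight.
  m = 000 → c = 000000, weight = 0.
  m = 100 → c = 011010, weight = 3.
  m = 010 → c = 110110, weight = 4.
  m = 110 → c = 101100, weight = 3.
  m = 001 → c = 111111, weight = 6.
  m = 101 → c = 100101, weight = 3.
  m = 011 → c = 001001, weight = 2.
  m = 111 → c = 010011, weight = 3.
Tally weights:
  weight 0: 1 codewords.
  weight 2: 1 codewords.
  weight 3: 4 codewords.
  weight 4: 1 codewords.
  weight 6: 1 codewords.
Minimum distance d = smallest w > 0 with A_w > 0 = 2.
Sanity: Σ A_w = 8 = 2^3 = 8 ✓.


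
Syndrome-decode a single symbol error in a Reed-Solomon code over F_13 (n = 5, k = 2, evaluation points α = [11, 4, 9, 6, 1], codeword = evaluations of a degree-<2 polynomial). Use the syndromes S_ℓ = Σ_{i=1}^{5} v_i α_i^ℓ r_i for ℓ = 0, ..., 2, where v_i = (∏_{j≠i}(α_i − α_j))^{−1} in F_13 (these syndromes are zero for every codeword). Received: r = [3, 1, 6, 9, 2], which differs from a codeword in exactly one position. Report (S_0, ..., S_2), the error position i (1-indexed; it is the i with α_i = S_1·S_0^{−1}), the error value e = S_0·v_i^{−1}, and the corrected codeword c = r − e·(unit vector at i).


S = (9, 3, 1), error at position 3, error magnitude e = 11, c = [3, 1, 8, 9, 2].

Step 1: column multipliers v_i = (∏_{j≠i}(α_i − α_j))^{−1} mod 13.
  i = 1 (α = 11): (11−4)(11−9)(11−6)(11−1) = 7·2·5·10 = 700 ≡ 11, so v_1 = 11^{−1} = 6 (mod 13).
  i = 2 (α = 4): (4−11)(4−9)(4−6)(4−1) = (−7)·(−5)·(−2)·3 = −210 ≡ 11, so v_2 = 11^{−1} = 6 (mod 13).
  i = 3 (α = 9): (9−11)(9−4)(9−6)(9−1) = (−2)·5·3·8 = −240 ≡ 7, so v_3 = 7^{−1} = 2 (mod 13).
  i = 4 (α = 6): (6−11)(6−4)(6−9)(6−1) = (−5)·2·(−3)·5 = 150 ≡ 7, so v_4 = 7^{−1} = 2 (mod 13).
  i = 5 (α = 1): (1−11)(1−4)(1−9)(1−6) = (−10)·(−3)·(−8)·(−5) = 1200 ≡ 4, so v_5 = 4^{−1} = 10 (mod 13).
  v = [6, 6, 2, 2, 10].
Step 2: syndromes of r = [3, 1, 6, 9, 2] (all sums mod 13).
  S_0 = Σ v_i r_i = 6·3 + 6·1 + 2·6 + 2·9 + 10·2 = 74 ≡ 9.
  S_1 = Σ v_i α_i r_i = 6·11·3 + 6·4·1 + 2·9·6 + 2·6·9 + 10·1·2 = 458 ≡ 3.
  α_i^2 mod 13 = [4, 3, 3, 10, 1].
  S_2 = Σ v_i α_i^2 r_i = 6·4·3 + 6·3·1 + 2·3·6 + 2·10·9 + 10·1·2 = 326 ≡ 1.
  S = (9, 3, 1) ≠ 0, so r is not a codeword (an error is present).
Step 3: locate the error. For a single error e at position i, S_ℓ = v_i·e·α_i^ℓ, so α_err = S_1/S_0.
  S_0^{−1} = 9^{−1} = 3 (mod 13), so α_err = 3·3 = 9 ≡ 9 = α_3. Error position i = 3.
  Consistency check: S_2/S_1 = 1·9 = 9 ≡ 9 = α_err ✓ (single-error assumption holds).
Step 4: error magnitude e = S_0/v_3 = S_0·∏_{j≠3}(α_3 − α_j) = 9·7 = 63 ≡ 11 (mod 13).
Step 5: correct position 3: c_3 = r_3 − e = 6 − 11 ≡ 8 (mod 13). Hence c = [3, 1, 8, 9, 2].
  Check: interpolating c through the α_i gives m(x) = 11 + 4·x (degree < 2) with m(α_i) = c_i for every i, so c is indeed a codeword.


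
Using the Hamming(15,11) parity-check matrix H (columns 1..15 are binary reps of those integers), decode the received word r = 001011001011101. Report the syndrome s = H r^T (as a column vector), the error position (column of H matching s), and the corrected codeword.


s = (1, 1, 0, 0)^T, error position = 12, corrected codeword c = 001011001010101

Compute s = H r^T mod 2 one row at a time:
  s_1 = 0 + 1 + 0 + 1 + 1 + 1 + 0 + 1 = 5 ≡ 1 (mod 2).
  s_2 = 0 + 1 + 1 + 0 + 1 + 1 + 0 + 1 = 5 ≡ 1 (mod 2).
  s_3 = 0 + 1 + 1 + 0 + 0 + 1 + 0 + 1 = 4 ≡ 0 (mod 2).
  s_4 = 0 + 1 + 1 + 0 + 1 + 1 + 1 + 1 = 6 ≡ 0 (mod 2).
s = (1, 1, 0, 0)^T — this equals column 12 of H (binary 1100), so error is at position 12.
Correct: flip bit 12 of r = 001011001011101 to get c = 001011001010101.


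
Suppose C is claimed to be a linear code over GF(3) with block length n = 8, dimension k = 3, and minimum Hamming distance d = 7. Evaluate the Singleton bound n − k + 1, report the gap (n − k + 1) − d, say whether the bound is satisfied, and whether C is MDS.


Singleton RHS = n − k + 1 = 6, slack = -1, bound violated (no such code; not MDS).

Singleton bound: d ≤ n − k + 1.
Here n = 8, k = 3, so n − k + 1 = 6.
Given d = 7, check d ≤ 6: NO.
Slack = (n − k + 1) − d = -1.
The slack is negative: d = 7 exceeds n − k + 1 = 6 by 1, so the Singleton bound is violated and no linear [8, 3, 7]_3 code can exist. In particular it is not MDS (MDS requires d = n − k + 1 exactly).
Description: the claimed parameters are [8, 3, 7]_3; such a code would be impossible (violates the Singleton bound).


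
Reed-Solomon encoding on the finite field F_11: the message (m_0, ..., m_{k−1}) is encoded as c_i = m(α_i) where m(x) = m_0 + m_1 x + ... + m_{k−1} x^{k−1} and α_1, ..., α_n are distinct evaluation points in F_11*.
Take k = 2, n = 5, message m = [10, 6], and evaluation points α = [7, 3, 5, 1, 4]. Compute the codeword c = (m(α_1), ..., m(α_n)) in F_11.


c = [8, 6, 7, 5, 1]

Message polynomial: m(x) = 10 + 6·x (mod 11).
For each evaluation point α_i, compute m(α_i) mod 11:
  α_1 = 7: Horner steps 6 → 8, so m(7) = 8.
  α_2 = 3: Horner steps 6 → 6, so m(3) = 6.
  α_3 = 5: Horner steps 6 → 7, so m(5) = 7.
  α_4 = 1: Horner steps 6 → 5, so m(1) = 5.
  α_5 = 4: Horner steps 6 → 1, so m(4) = 1.
Codeword c = [8, 6, 7, 5, 1] ∈ F_11^5.


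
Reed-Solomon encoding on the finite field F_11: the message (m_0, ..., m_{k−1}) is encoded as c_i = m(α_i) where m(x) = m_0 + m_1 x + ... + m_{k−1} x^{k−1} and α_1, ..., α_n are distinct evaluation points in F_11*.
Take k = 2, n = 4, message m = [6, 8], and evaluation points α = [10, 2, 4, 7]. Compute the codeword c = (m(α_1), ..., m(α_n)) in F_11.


c = [9, 0, 5, 7]

Message polynomial: m(x) = 6 + 8·x (mod 11).
For each evaluation point α_i, compute m(α_i) mod 11:
  α_1 = 10: Horner steps 8 → 9, so m(10) = 9.
  α_2 = 2: Horner steps 8 → 0, so m(2) = 0.
  α_3 = 4: Horner steps 8 → 5, so m(4) = 5.
  α_4 = 7: Horner steps 8 → 7, so m(7) = 7.
Codeword c = [9, 0, 5, 7] ∈ F_11^4.


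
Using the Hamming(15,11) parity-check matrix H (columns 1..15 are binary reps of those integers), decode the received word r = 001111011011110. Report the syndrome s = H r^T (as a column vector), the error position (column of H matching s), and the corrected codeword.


s = (0, 0, 0, 1)^T, error position = 1, corrected codeword c = 101111011011110

Compute s = H r^T mod 2 one row at a time:
  s_1 = 1 + 1 + 0 + 1 + 1 + 1 + 1 + 0 = 6 ≡ 0 (mod 2).
  s_2 = 1 + 1 + 1 + 0 + 1 + 1 + 1 + 0 = 6 ≡ 0 (mod 2).
  s_3 = 0 + 1 + 1 + 0 + 0 + 1 + 1 + 0 = 4 ≡ 0 (mod 2).
  s_4 = 0 + 1 + 1 + 0 + 1 + 1 + 1 + 0 = 5 ≡ 1 (mod 2).
s = (0, 0, 0, 1)^T — this equals column 1 of H (binary 0001), so error is at position 1.
Correct: flip bit 1 of r = 001111011011110 to get c = 101111011011110.


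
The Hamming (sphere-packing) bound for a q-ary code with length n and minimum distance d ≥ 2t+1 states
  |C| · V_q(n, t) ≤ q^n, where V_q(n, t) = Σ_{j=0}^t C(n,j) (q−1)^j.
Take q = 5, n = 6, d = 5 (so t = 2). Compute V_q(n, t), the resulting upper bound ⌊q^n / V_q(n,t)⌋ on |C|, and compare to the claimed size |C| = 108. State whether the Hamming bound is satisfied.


V_q(n, t) = 265, q^n = 15625, Hamming bound = 58, |C| = 108 > bound (violated).

Step 1: Compute V_q(n, t) = Σ_{j=0}^2 C(n, j) (q−1)^j.
  j = 0: C(6,0)·(4)^0 = 1·1 = 1.
  j = 1: C(6,1)·(4)^1 = 6·4 = 24.
  j = 2: C(6,2)·(4)^2 = 15·16 = 240.
  V_q(n, t) = 1 + 24 + 240 = 265.
Step 2: q^n = 5^6 = 15625.
Step 3: Hamming bound ⌊q^n / V_q(n,t)⌋ = ⌊15625/265⌋ = 58.
Step 4: Compare |C| = 108 to 58: violated.
The claimed |C| lies above the Hamming bound, so no 5-ary code of length 6 with d ≥ 5 can have 108 codewords.


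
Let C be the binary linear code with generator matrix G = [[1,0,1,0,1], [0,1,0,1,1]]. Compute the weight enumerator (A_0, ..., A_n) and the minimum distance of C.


Weight distribution: A_0 = 1, A_3 = 2, A_4 = 1. Minimum distance d = 3.

Enumerate all 2^2 = 4 messages m ∈ F_2^2.
For each, compute codeword c = mG in F_2^5, then tally its weight.
  m = 00 → c = 00000, weight = 0.
  m = 10 → c = 10101, weight = 3.
  m = 01 → c = 01011, weight = 3.
  m = 11 → c = 11110, weight = 4.
Tally weights:
  weight 0: 1 codewords.
  weight 3: 2 codewords.
  weight 4: 1 codewords.
Minimum distance d = smallest w > 0 with A_w > 0 = 3.
Sanity: Σ A_w = 4 = 2^2 = 4 ✓.


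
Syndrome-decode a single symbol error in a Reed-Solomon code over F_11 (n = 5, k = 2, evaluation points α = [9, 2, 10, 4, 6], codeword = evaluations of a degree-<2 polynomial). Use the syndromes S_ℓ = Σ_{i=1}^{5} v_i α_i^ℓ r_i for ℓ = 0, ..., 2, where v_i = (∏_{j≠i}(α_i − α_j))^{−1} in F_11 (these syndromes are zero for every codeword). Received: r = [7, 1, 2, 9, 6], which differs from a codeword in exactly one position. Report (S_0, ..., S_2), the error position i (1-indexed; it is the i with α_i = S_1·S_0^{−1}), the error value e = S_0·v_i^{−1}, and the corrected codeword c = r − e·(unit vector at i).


S = (7, 4, 7), error at position 3, error magnitude e = 2, c = [7, 1, 0, 9, 6].

Step 1: column multipliers v_i = (∏_{j≠i}(α_i − α_j))^{−1} mod 11.
  i = 1 (α = 9): (9−2)(9−10)(9−4)(9−6) = 7·(−1)·5·3 = −105 ≡ 5, so v_1 = 5^{−1} = 9 (mod 11).
  i = 2 (α = 2): (2−9)(2−10)(2−4)(2−6) = (−7)·(−8)·(−2)·(−4) = 448 ≡ 8, so v_2 = 8^{−1} = 7 (mod 11).
  i = 3 (α = 10): (10−9)(10−2)(10−4)(10−6) = 1·8·6·4 = 192 ≡ 5, so v_3 = 5^{−1} = 9 (mod 11).
  i = 4 (α = 4): (4−9)(4−2)(4−10)(4−6) = (−5)·2·(−6)·(−2) = −120 ≡ 1, so v_4 = 1^{−1} = 1 (mod 11).
  i = 5 (α = 6): (6−9)(6−2)(6−10)(6−4) = (−3)·4·(−4)·2 = 96 ≡ 8, so v_5 = 8^{−1} = 7 (mod 11).
  v = [9, 7, 9, 1, 7].
Step 2: syndromes of r = [7, 1, 2, 9, 6] (all sums mod 11).
  S_0 = Σ v_i r_i = 9·7 + 7·1 + 9·2 + 1·9 + 7·6 = 139 ≡ 7.
  S_1 = Σ v_i α_i r_i = 9·9·7 + 7·2·1 + 9·10·2 + 1·4·9 + 7·6·6 = 1049 ≡ 4.
  α_i^2 mod 11 = [4, 4, 1, 5, 3].
  S_2 = Σ v_i α_i^2 r_i = 9·4·7 + 7·4·1 + 9·1·2 + 1·5·9 + 7·3·6 = 469 ≡ 7.
  S = (7, 4, 7) ≠ 0, so r is not a codeword (an error is present).
Step 3: locate the error. For a single error e at position i, S_ℓ = v_i·e·α_i^ℓ, so α_err = S_1/S_0.
  S_0^{−1} = 7^{−1} = 8 (mod 11), so α_err = 4·8 = 32 ≡ 10 = α_3. Error position i = 3.
  Consistency check: S_2/S_1 = 7·3 = 21 ≡ 10 = α_err ✓ (single-error assumption holds).
Step 4: error magnitude e = S_0/v_3 = S_0·∏_{j≠3}(α_3 − α_j) = 7·5 = 35 ≡ 2 (mod 11).
Step 5: correct position 3: c_3 = r_3 − e = 2 − 2 ≡ 0 (mod 11). Hence c = [7, 1, 0, 9, 6].
  Check: interpolating c through the α_i gives m(x) = 4 + 4·x (degree < 2) with m(α_i) = c_i for every i, so c is indeed a codeword.


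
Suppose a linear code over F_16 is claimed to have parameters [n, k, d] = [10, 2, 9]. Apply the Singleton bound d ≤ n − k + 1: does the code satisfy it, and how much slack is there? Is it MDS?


Singleton RHS = n − k + 1 = 9, slack = 0, bound satisfied, MDS.

Singleton bound: d ≤ n − k + 1.
Here n = 10, k = 2, so n − k + 1 = 9.
Given d = 9, check d ≤ 9: YES.
Slack = (n − k + 1) − d = 0.
The code is MDS (slack = 0).
Description: the claimed parameters are [10, 2, 9]_16; such a code would be MDS (meets Singleton bound).


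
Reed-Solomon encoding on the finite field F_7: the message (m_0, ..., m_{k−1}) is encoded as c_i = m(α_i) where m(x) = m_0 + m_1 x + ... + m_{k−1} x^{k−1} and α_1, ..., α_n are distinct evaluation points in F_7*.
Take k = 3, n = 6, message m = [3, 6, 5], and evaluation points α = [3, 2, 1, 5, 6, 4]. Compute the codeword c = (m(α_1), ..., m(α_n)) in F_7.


c = [3, 0, 0, 4, 2, 2]

Message polynomial: m(x) = 3 + 6·x + 5·x^2 (mod 7).
For each evaluation point α_i, compute m(α_i) mod 7:
  α_1 = 3: Horner steps 5 → 0 → 3, so m(3) = 3.
  α_2 = 2: Horner steps 5 → 2 → 0, so m(2) = 0.
  α_3 = 1: Horner steps 5 → 4 → 0, so m(1) = 0.
  α_4 = 5: Horner steps 5 → 3 → 4, so m(5) = 4.
  α_5 = 6: Horner steps 5 → 1 → 2, so m(6) = 2.
  α_6 = 4: Horner steps 5 → 5 → 2, so m(4) = 2.
Codeword c = [3, 0, 0, 4, 2, 2] ∈ F_7^6.


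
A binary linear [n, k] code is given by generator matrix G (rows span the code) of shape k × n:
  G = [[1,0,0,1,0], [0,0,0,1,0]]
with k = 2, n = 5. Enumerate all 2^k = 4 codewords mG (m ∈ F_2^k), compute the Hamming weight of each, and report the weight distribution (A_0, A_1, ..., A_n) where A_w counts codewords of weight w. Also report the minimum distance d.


Weight distribution: A_0 = 1, A_1 = 2, A_2 = 1. Minimum distance d = 1.

Enumerate all 2^2 = 4 messages m ∈ F_2^2.
For each, compute codeword c = mG in F_2^5, then tally its weight.
  m = 00 → c = 00000, weight = 0.
  m = 10 → c = 10010, weight = 2.
  m = 01 → c = 00010, weight = 1.
  m = 11 → c = 10000, weight = 1.
Tally weights:
  weight 0: 1 codewords.
  weight 1: 2 codewords.
  weight 2: 1 codewords.
Minimum distance d = smallest w > 0 with A_w > 0 = 1.
Sanity: Σ A_w = 4 = 2^2 = 4 ✓.


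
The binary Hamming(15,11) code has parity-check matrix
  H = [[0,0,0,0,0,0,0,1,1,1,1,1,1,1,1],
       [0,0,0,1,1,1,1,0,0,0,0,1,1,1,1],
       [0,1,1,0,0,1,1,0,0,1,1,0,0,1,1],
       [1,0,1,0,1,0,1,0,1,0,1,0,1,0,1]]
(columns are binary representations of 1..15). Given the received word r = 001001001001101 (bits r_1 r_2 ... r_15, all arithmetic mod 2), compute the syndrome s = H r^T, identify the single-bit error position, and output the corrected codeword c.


s = (0, 0, 1, 0)^T, error position = 2, corrected codeword c = 011001001001101

Compute s = H r^T mod 2 one row at a time:
  s_1 = 0 + 1 + 0 + 0 + 1 + 1 + 0 + 1 = 4 ≡ 0 (mod 2).
  s_2 = 0 + 0 + 1 + 0 + 1 + 1 + 0 + 1 = 4 ≡ 0 (mod 2).
  s_3 = 0 + 1 + 1 + 0 + 0 + 0 + 0 + 1 = 3 ≡ 1 (mod 2).
  s_4 = 0 + 1 + 0 + 0 + 1 + 0 + 1 + 1 = 4 ≡ 0 (mod 2).
s = (0, 0, 1, 0)^T — this equals column 2 of H (binary 0010), so error is at position 2.
Correct: flip bit 2 of r = 001001001001101 to get c = 011001001001101.


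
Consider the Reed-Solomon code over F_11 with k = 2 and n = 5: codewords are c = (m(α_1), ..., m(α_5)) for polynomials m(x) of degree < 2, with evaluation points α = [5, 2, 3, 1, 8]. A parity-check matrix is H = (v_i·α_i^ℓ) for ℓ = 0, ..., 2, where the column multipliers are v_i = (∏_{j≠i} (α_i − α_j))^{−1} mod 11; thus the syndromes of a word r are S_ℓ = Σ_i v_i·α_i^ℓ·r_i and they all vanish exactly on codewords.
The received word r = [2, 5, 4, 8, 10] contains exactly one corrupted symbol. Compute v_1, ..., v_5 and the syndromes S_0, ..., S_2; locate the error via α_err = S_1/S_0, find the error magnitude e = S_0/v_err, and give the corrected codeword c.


S = (2, 2, 2), error at position 4, error magnitude e = 2, c = [2, 5, 4, 6, 10].

Step 1: column multipliers v_i = (∏_{j≠i}(α_i − α_j))^{−1} mod 11.
  i = 1 (α = 5): (5−2)(5−3)(5−1)(5−8) = 3·2·4·(−3) = −72 ≡ 5, so v_1 = 5^{−1} = 9 (mod 11).
  i = 2 (α = 2): (2−5)(2−3)(2−1)(2−8) = (−3)·(−1)·1·(−6) = −18 ≡ 4, so v_2 = 4^{−1} = 3 (mod 11).
  i = 3 (α = 3): (3−5)(3−2)(3−1)(3−8) = (−2)·1·2·(−5) = 20 ≡ 9, so v_3 = 9^{−1} = 5 (mod 11).
  i = 4 (α = 1): (1−5)(1−2)(1−3)(1−8) = (−4)·(−1)·(−2)·(−7) = 56 ≡ 1, so v_4 = 1^{−1} = 1 (mod 11).
  i = 5 (α = 8): (8−5)(8−2)(8−3)(8−1) = 3·6·5·7 = 630 ≡ 3, so v_5 = 3^{−1} = 4 (mod 11).
  v = [9, 3, 5, 1, 4].
Step 2: syndromes of r = [2, 5, 4, 8, 10] (all sums mod 11).
  S_0 = Σ v_i r_i = 9·2 + 3·5 + 5·4 + 1·8 + 4·10 = 101 ≡ 2.
  S_1 = Σ v_i α_i r_i = 9·5·2 + 3·2·5 + 5·3·4 + 1·1·8 + 4·8·10 = 508 ≡ 2.
  α_i^2 mod 11 = [3, 4, 9, 1, 9].
  S_2 = Σ v_i α_i^2 r_i = 9·3·2 + 3·4·5 + 5·9·4 + 1·1·8 + 4·9·10 = 662 ≡ 2.
  S = (2, 2, 2) ≠ 0, so r is not a codeword (an error is present).
Step 3: locate the error. For a single error e at position i, S_ℓ = v_i·e·α_i^ℓ, so α_err = S_1/S_0.
  S_0^{−1} = 2^{−1} = 6 (mod 11), so α_err = 2·6 = 12 ≡ 1 = α_4. Error position i = 4.
  Consistency check: S_2/S_1 = 2·6 = 12 ≡ 1 = α_err ✓ (single-error assumption holds).
Step 4: error magnitude e = S_0/v_4 = S_0·∏_{j≠4}(α_4 − α_j) = 2·1 = 2 ≡ 2 (mod 11).
Step 5: correct position 4: c_4 = r_4 − e = 8 − 2 ≡ 6 (mod 11). Hence c = [2, 5, 4, 6, 10].
  Check: interpolating c through the α_i gives m(x) = 7 + 10·x (degree < 2) with m(α_i) = c_i for every i, so c is indeed a codeword.


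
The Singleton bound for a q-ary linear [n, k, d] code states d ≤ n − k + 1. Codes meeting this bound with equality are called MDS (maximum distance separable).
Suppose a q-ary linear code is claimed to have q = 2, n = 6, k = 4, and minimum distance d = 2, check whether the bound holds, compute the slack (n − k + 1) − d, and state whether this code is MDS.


Singleton RHS = n − k + 1 = 3, slack = 1, bound satisfied, not MDS.

Singleton bound: d ≤ n − k + 1.
Here n = 6, k = 4, so n − k + 1 = 3.
Given d = 2, check d ≤ 3: YES.
Slack = (n − k + 1) − d = 1.
The code is NOT MDS (slack = 1 > 0).
Description: the claimed parameters are [6, 4, 2]_2; such a code would be non-MDS.


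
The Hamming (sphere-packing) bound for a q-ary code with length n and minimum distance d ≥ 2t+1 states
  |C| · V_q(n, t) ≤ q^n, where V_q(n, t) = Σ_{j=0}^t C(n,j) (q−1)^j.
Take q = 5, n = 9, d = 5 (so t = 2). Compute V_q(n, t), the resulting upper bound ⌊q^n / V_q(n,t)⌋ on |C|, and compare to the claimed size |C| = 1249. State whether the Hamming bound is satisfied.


V_q(n, t) = 613, q^n = 1953125, Hamming bound = 3186, |C| = 1249 ≤ bound (satisfied).

Step 1: Compute V_q(n, t) = Σ_{j=0}^2 C(n, j) (q−1)^j.
  j = 0: C(9,0)·(4)^0 = 1·1 = 1.
  j = 1: C(9,1)·(4)^1 = 9·4 = 36.
  j = 2: C(9,2)·(4)^2 = 36·16 = 576.
  V_q(n, t) = 1 + 36 + 576 = 613.
Step 2: q^n = 5^9 = 1953125.
Step 3: Hamming bound ⌊q^n / V_q(n,t)⌋ = ⌊1953125/613⌋ = 3186.
Step 4: Compare |C| = 1249 to 3186: satisfied.
The claimed |C| lies below the Hamming bound.


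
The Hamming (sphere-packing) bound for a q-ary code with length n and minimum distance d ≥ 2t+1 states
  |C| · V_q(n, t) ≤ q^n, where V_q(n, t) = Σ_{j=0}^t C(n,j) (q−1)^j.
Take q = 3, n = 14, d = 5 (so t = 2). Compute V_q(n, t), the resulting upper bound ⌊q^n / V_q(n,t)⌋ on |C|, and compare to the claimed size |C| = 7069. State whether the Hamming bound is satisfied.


V_q(n, t) = 393, q^n = 4782969, Hamming bound = 12170, |C| = 7069 ≤ bound (satisfied).

Step 1: Compute V_q(n, t) = Σ_{j=0}^2 C(n, j) (q−1)^j.
  j = 0: C(14,0)·(2)^0 = 1·1 = 1.
  j = 1: C(14,1)·(2)^1 = 14·2 = 28.
  j = 2: C(14,2)·(2)^2 = 91·4 = 364.
  V_q(n, t) = 1 + 28 + 364 = 393.
Step 2: q^n = 3^14 = 4782969.
Step 3: Hamming bound ⌊q^n / V_q(n,t)⌋ = ⌊4782969/393⌋ = 12170.
Step 4: Compare |C| = 7069 to 12170: satisfied.
The claimed |C| lies below the Hamming bound.


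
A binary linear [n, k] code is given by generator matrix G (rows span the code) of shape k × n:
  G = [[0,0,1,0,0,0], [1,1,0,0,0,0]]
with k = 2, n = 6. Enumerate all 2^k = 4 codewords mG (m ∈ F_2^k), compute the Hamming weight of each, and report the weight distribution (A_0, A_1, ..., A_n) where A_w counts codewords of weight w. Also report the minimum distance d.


Weight distribution: A_0 = 1, A_1 = 1, A_2 = 1, A_3 = 1. Minimum distance d = 1.

Enumerate all 2^2 = 4 messages m ∈ F_2^2.
For each, compute codeword c = mG in F_2^6, then tally its weight.
  m = 00 → c = 000000, weight = 0.
  m = 10 → c = 001000, weight = 1.
  m = 01 → c = 110000, weight = 2.
  m = 11 → c = 111000, weight = 3.
Tally weights:
  weight 0: 1 codewords.
  weight 1: 1 codewords.
  weight 2: 1 codewords.
  weight 3: 1 codewords.
Minimum distance d = smallest w > 0 with A_w > 0 = 1.
Sanity: Σ A_w = 4 = 2^2 = 4 ✓.


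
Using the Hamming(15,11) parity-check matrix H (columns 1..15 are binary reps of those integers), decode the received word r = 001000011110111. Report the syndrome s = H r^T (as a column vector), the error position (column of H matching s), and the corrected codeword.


s = (1, 1, 1, 1)^T, error position = 15, corrected codeword c = 001000011110110

Compute s = H r^T mod 2 one row at a time:
  s_1 = 1 + 1 + 1 + 1 + 0 + 1 + 1 + 1 = 7 ≡ 1 (mod 2).
  s_2 = 0 + 0 + 0 + 0 + 0 + 1 + 1 + 1 = 3 ≡ 1 (mod 2).
  s_3 = 0 + 1 + 0 + 0 + 1 + 1 + 1 + 1 = 5 ≡ 1 (mod 2).
  s_4 = 0 + 1 + 0 + 0 + 1 + 1 + 1 + 1 = 5 ≡ 1 (mod 2).
s = (1, 1, 1, 1)^T — this equals column 15 of H (binary 1111), so error is at position 15.
Correct: flip bit 15 of r = 001000011110111 to get c = 001000011110110.


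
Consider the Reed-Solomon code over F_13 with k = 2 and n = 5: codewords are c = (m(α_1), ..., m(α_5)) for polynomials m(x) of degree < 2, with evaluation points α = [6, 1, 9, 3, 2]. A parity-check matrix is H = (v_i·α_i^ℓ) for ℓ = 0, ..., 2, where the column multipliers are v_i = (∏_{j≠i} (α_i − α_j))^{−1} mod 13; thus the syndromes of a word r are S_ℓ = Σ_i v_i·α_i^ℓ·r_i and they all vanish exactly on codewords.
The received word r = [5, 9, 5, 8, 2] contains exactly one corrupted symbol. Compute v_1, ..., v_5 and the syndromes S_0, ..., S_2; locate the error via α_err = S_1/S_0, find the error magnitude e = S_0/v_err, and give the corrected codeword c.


S = (9, 2, 12), error at position 1, error magnitude e = 5, c = [0, 9, 5, 8, 2].

Step 1: column multipliers v_i = (∏_{j≠i}(α_i − α_j))^{−1} mod 13.
  i = 1 (α = 6): (6−1)(6−9)(6−3)(6−2) = 5·(−3)·3·4 = −180 ≡ 2, so v_1 = 2^{−1} = 7 (mod 13).
  i = 2 (α = 1): (1−6)(1−9)(1−3)(1−2) = (−5)·(−8)·(−2)·(−1) = 80 ≡ 2, so v_2 = 2^{−1} = 7 (mod 13).
  i = 3 (α = 9): (9−6)(9−1)(9−3)(9−2) = 3·8·6·7 = 1008 ≡ 7, so v_3 = 7^{−1} = 2 (mod 13).
  i = 4 (α = 3): (3−6)(3−1)(3−9)(3−2) = (−3)·2·(−6)·1 = 36 ≡ 10, so v_4 = 10^{−1} = 4 (mod 13).
  i = 5 (α = 2): (2−6)(2−1)(2−9)(2−3) = (−4)·1·(−7)·(−1) = −28 ≡ 11, so v_5 = 11^{−1} = 6 (mod 13).
  v = [7, 7, 2, 4, 6].
Step 2: syndromes of r = [5, 9, 5, 8, 2] (all sums mod 13).
  S_0 = Σ v_i r_i = 7·5 + 7·9 + 2·5 + 4·8 + 6·2 = 152 ≡ 9.
  S_1 = Σ v_i α_i r_i = 7·6·5 + 7·1·9 + 2·9·5 + 4·3·8 + 6·2·2 = 483 ≡ 2.
  α_i^2 mod 13 = [10, 1, 3, 9, 4].
  S_2 = Σ v_i α_i^2 r_i = 7·10·5 + 7·1·9 + 2·3·5 + 4·9·8 + 6·4·2 = 779 ≡ 12.
  S = (9, 2, 12) ≠ 0, so r is not a codeword (an error is present).
Step 3: locate the error. For a single error e at position i, S_ℓ = v_i·e·α_i^ℓ, so α_err = S_1/S_0.
  S_0^{−1} = 9^{−1} = 3 (mod 13), so α_err = 2·3 = 6 ≡ 6 = α_1. Error position i = 1.
  Consistency check: S_2/S_1 = 12·7 = 84 ≡ 6 = α_err ✓ (single-error assumption holds).
Step 4: error magnitude e = S_0/v_1 = S_0·∏_{j≠1}(α_1 − α_j) = 9·2 = 18 ≡ 5 (mod 13).
Step 5: correct position 1: c_1 = r_1 − e = 5 − 5 ≡ 0 (mod 13). Hence c = [0, 9, 5, 8, 2].
  Check: interpolating c through the α_i gives m(x) = 3 + 6·x (degree < 2) with m(α_i) = c_i for every i, so c is indeed a codeword.


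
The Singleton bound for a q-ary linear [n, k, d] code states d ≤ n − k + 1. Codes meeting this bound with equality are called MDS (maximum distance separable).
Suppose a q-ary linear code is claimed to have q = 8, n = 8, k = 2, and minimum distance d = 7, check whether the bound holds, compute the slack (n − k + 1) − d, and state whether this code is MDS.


Singleton RHS = n − k + 1 = 7, slack = 0, bound satisfied, MDS.

Singleton bound: d ≤ n − k + 1.
Here n = 8, k = 2, so n − k + 1 = 7.
Given d = 7, check d ≤ 7: YES.
Slack = (n − k + 1) − d = 0.
The code is MDS (slack = 0).
Description: the claimed parameters are [8, 2, 7]_8; such a code would be MDS (meets Singleton bound).


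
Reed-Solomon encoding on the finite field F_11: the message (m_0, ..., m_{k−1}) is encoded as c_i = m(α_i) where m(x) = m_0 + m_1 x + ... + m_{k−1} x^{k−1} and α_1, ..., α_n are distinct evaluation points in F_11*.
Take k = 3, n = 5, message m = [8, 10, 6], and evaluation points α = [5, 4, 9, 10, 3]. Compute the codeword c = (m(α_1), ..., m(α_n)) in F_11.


c = [10, 1, 1, 4, 4]

Message polynomial: m(x) = 8 + 10·x + 6·x^2 (mod 11).
For each evaluation point α_i, compute m(α_i) mod 11:
  α_1 = 5: Horner steps 6 → 7 → 10, so m(5) = 10.
  α_2 = 4: Horner steps 6 → 1 → 1, so m(4) = 1.
  α_3 = 9: Horner steps 6 → 9 → 1, so m(9) = 1.
  α_4 = 10: Horner steps 6 → 4 → 4, so m(10) = 4.
  α_5 = 3: Horner steps 6 → 6 → 4, so m(3) = 4.
Codeword c = [10, 1, 1, 4, 4] ∈ F_11^5.


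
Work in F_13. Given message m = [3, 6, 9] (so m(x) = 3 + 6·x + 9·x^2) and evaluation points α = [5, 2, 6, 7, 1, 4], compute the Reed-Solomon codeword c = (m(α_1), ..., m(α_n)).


c = [11, 12, 12, 5, 5, 2]

Message polynomial: m(x) = 3 + 6·x + 9·x^2 (mod 13).
For each evaluation point α_i, compute m(α_i) mod 13:
  α_1 = 5: Horner steps 9 → 12 → 11, so m(5) = 11.
  α_2 = 2: Horner steps 9 → 11 → 12, so m(2) = 12.
  α_3 = 6: Horner steps 9 → 8 → 12, so m(6) = 12.
  α_4 = 7: Horner steps 9 → 4 → 5, so m(7) = 5.
  α_5 = 1: Horner steps 9 → 2 → 5, so m(1) = 5.
  α_6 = 4: Horner steps 9 → 3 → 2, so m(4) = 2.
Codeword c = [11, 12, 12, 5, 5, 2] ∈ F_13^6.


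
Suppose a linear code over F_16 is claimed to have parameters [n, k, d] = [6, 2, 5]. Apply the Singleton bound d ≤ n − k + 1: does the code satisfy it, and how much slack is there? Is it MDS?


Singleton RHS = n − k + 1 = 5, slack = 0, bound satisfied, MDS.

Singleton bound: d ≤ n − k + 1.
Here n = 6, k = 2, so n − k + 1 = 5.
Given d = 5, check d ≤ 5: YES.
Slack = (n − k + 1) − d = 0.
The code is MDS (slack = 0).
Description: the claimed parameters are [6, 2, 5]_16; such a code would be MDS (meets Singleton bound).


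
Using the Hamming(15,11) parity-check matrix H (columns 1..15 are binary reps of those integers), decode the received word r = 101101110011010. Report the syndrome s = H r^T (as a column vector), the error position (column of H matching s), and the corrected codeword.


s = (0, 1, 1, 0)^T, error position = 6, corrected codeword c = 101100110011010

Compute s = H r^T mod 2 one row at a time:
  s_1 = 1 + 0 + 0 + 1 + 1 + 0 + 1 + 0 = 4 ≡ 0 (mod 2).
  s_2 = 1 + 0 + 1 + 1 + 1 + 0 + 1 + 0 = 5 ≡ 1 (mod 2).
  s_3 = 0 + 1 + 1 + 1 + 0 + 1 + 1 + 0 = 5 ≡ 1 (mod 2).
  s_4 = 1 + 1 + 0 + 1 + 0 + 1 + 0 + 0 = 4 ≡ 0 (mod 2).
s = (0, 1, 1, 0)^T — this equals column 6 of H (binary 0110), so error is at position 6.
Correct: flip bit 6 of r = 101101110011010 to get c = 101100110011010.


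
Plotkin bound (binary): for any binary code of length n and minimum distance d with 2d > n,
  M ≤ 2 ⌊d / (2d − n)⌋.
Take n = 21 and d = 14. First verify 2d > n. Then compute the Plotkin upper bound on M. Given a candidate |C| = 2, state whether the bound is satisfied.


Plotkin bound M ≤ 4; given |C| = 2 ≤ bound (satisfied).

Check applicability: 2d = 28, n = 21.
2d − n = 7 > 0, so Plotkin applies.
Compute d/(2d−n) = 14/7 ≈ 2.0000.
⌊d/(2d−n)⌋ = 2.
Plotkin bound: M ≤ 2·2 = 4.
Given |C| = 2, check: satisfied.
This |C| is below the Plotkin bound.


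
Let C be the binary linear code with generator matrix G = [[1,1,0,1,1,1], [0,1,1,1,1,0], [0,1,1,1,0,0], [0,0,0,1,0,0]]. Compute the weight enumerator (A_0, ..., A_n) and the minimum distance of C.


Weight distribution: A_0 = 1, A_1 = 2, A_2 = 2, A_3 = 4, A_4 = 5, A_5 = 2. Minimum distance d = 1.

Enumerate all 2^4 = 16 messages m ∈ F_2^4.
For each, compute codeword c = mG in F_2^6, then tally its weight.
  m = 0000 → c = 000000, weight = 0.
  m = 1000 → c = 110111, weight = 5.
  m = 0100 → c = 011110, weight = 4.
  m = 1100 → c = 101001, weight = 3.
  m = 0010 → c = 011100, weight = 3.
  m = 1010 → c = 101011, weight = 4.
  m = 0110 → c = 000010, weight = 1.
  m = 1110 → c = 110101, weight = 4.
  m = 0001 → c = 000100, weight = 1.
  m = 1001 → c = 110011, weight = 4.
  m = 0101 → c = 011010, weight = 3.
  m = 1101 → c = 101101, weight = 4.
  m = 0011 → c = 011000, weight = 2.
  m = 1011 → c = 101111, weight = 5.
  m = 0111 → c = 000110, weight = 2.
  m = 1111 → c = 110001, weight = 3.
Tally weights:
  weight 0: 1 codewords.
  weight 1: 2 codewords.
  weight 2: 2 codewords.
  weight 3: 4 codewords.
  weight 4: 5 codewords.
  weight 5: 2 codewords.
Minimum distance d = smallest w > 0 with A_w > 0 = 1.
Sanity: Σ A_w = 16 = 2^4 = 16 ✓.


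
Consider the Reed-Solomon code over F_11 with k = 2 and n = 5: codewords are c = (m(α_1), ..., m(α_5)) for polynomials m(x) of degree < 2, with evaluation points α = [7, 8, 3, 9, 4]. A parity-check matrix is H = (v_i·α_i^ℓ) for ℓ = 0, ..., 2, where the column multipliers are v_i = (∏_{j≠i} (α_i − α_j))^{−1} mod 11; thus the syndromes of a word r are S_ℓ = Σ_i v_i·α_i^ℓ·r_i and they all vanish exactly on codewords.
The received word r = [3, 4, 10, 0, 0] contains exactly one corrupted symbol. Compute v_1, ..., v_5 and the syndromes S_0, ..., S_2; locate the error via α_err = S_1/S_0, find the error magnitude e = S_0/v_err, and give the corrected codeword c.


S = (10, 2, 7), error at position 4, error magnitude e = 6, c = [3, 4, 10, 5, 0].

Step 1: column multipliers v_i = (∏_{j≠i}(α_i − α_j))^{−1} mod 11.
  i = 1 (α = 7): (7−8)(7−3)(7−9)(7−4) = (−1)·4·(−2)·3 = 24 ≡ 2, so v_1 = 2^{−1} = 6 (mod 11).
  i = 2 (α = 8): (8−7)(8−3)(8−9)(8−4) = 1·5·(−1)·4 = −20 ≡ 2, so v_2 = 2^{−1} = 6 (mod 11).
  i = 3 (α = 3): (3−7)(3−8)(3−9)(3−4) = (−4)·(−5)·(−6)·(−1) = 120 ≡ 10, so v_3 = 10^{−1} = 10 (mod 11).
  i = 4 (α = 9): (9−7)(9−8)(9−3)(9−4) = 2·1·6·5 = 60 ≡ 5, so v_4 = 5^{−1} = 9 (mod 11).
  i = 5 (α = 4): (4−7)(4−8)(4−3)(4−9) = (−3)·(−4)·1·(−5) = −60 ≡ 6, so v_5 = 6^{−1} = 2 (mod 11).
  v = [6, 6, 10, 9, 2].
Step 2: syndromes of r = [3, 4, 10, 0, 0] (all sums mod 11).
  S_0 = Σ v_i r_i = 6·3 + 6·4 + 10·10 + 9·0 + 2·0 = 142 ≡ 10.
  S_1 = Σ v_i α_i r_i = 6·7·3 + 6·8·4 + 10·3·10 + 9·9·0 + 2·4·0 = 618 ≡ 2.
  α_i^2 mod 11 = [5, 9, 9, 4, 5].
  S_2 = Σ v_i α_i^2 r_i = 6·5·3 + 6·9·4 + 10·9·10 + 9·4·0 + 2·5·0 = 1206 ≡ 7.
  S = (10, 2, 7) ≠ 0, so r is not a codeword (an error is present).
Step 3: locate the error. For a single error e at position i, S_ℓ = v_i·e·α_i^ℓ, so α_err = S_1/S_0.
  S_0^{−1} = 10^{−1} = 10 (mod 11), so α_err = 2·10 = 20 ≡ 9 = α_4. Error position i = 4.
  Consistency check: S_2/S_1 = 7·6 = 42 ≡ 9 = α_err ✓ (single-error assumption holds).
Step 4: error magnitude e = S_0/v_4 = S_0·∏_{j≠4}(α_4 − α_j) = 10·5 = 50 ≡ 6 (mod 11).
Step 5: correct position 4: c_4 = r_4 − e = 0 − 6 ≡ 5 (mod 11). Hence c = [3, 4, 10, 5, 0].
  Check: interpolating c through the α_i gives m(x) = 7 + 1·x (degree < 2) with m(α_i) = c_i for every i, so c is indeed a codeword.


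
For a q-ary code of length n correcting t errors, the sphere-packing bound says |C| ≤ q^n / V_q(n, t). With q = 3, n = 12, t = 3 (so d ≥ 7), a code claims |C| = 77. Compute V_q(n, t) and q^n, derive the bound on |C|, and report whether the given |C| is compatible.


V_q(n, t) = 2049, q^n = 531441, Hamming bound = 259, |C| = 77 ≤ bound (satisfied).

Step 1: Compute V_q(n, t) = Σ_{j=0}^3 C(n, j) (q−1)^j.
  j = 0: C(12,0)·(2)^0 = 1·1 = 1.
  j = 1: C(12,1)·(2)^1 = 12·2 = 24.
  j = 2: C(12,2)·(2)^2 = 66·4 = 264.
  j = 3: C(12,3)·(2)^3 = 220·8 = 1760.
  V_q(n, t) = 1 + 24 + 264 + 1760 = 2049.
Step 2: q^n = 3^12 = 531441.
Step 3: Hamming bound ⌊q^n / V_q(n,t)⌋ = ⌊531441/2049⌋ = 259.
Step 4: Compare |C| = 77 to 259: satisfied.
The claimed |C| lies below the Hamming bound.


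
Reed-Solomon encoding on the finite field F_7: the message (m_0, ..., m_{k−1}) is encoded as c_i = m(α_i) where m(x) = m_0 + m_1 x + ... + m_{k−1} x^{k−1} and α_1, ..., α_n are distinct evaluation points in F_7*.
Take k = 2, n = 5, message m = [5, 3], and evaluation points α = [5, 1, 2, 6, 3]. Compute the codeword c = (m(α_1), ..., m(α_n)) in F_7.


c = [6, 1, 4, 2, 0]

Message polynomial: m(x) = 5 + 3·x (mod 7).
For each evaluation point α_i, compute m(α_i) mod 7:
  α_1 = 5: Horner steps 3 → 6, so m(5) = 6.
  α_2 = 1: Horner steps 3 → 1, so m(1) = 1.
  α_3 = 2: Horner steps 3 → 4, so m(2) = 4.
  α_4 = 6: Horner steps 3 → 2, so m(6) = 2.
  α_5 = 3: Horner steps 3 → 0, so m(3) = 0.
Codeword c = [6, 1, 4, 2, 0] ∈ F_7^5.


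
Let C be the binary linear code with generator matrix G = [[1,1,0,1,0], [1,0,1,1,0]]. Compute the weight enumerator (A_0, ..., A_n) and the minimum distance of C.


Weight distribution: A_0 = 1, A_2 = 1, A_3 = 2. Minimum distance d = 2.

Enumerate all 2^2 = 4 messages m ∈ F_2^2.
For each, compute codeword c = mG in F_2^5, then tally its weight.
  m = 00 → c = 00000, weight = 0.
  m = 10 → c = 11010, weight = 3.
  m = 01 → c = 10110, weight = 3.
  m = 11 → c = 01100, weight = 2.
Tally weights:
  weight 0: 1 codewords.
  weight 2: 1 codewords.
  weight 3: 2 codewords.
Minimum distance d = smallest w > 0 with A_w > 0 = 2.
Sanity: Σ A_w = 4 = 2^2 = 4 ✓.


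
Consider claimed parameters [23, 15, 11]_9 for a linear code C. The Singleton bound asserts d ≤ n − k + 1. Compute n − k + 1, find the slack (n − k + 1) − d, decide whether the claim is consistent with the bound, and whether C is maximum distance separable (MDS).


Singleton RHS = n − k + 1 = 9, slack = -2, bound violated (no such code; not MDS).

Singleton bound: d ≤ n − k + 1.
Here n = 23, k = 15, so n − k + 1 = 9.
Given d = 11, check d ≤ 9: NO.
Slack = (n − k + 1) − d = -2.
The slack is negative: d = 11 exceeds n − k + 1 = 9 by 2, so the Singleton bound is violated and no linear [23, 15, 11]_9 code can exist. In particular it is not MDS (MDS requires d = n − k + 1 exactly).
Description: the claimed parameters are [23, 15, 11]_9; such a code would be impossible (violates the Singleton bound).


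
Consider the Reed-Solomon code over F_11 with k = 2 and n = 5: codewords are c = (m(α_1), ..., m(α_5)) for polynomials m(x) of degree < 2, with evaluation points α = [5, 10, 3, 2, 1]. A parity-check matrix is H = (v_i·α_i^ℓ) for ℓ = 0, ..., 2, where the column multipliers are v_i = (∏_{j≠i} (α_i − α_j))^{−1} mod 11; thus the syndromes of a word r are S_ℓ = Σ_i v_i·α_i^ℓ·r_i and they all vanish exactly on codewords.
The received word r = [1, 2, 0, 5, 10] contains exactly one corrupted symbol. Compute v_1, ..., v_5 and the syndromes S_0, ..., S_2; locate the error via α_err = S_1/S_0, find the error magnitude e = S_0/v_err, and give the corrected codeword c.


S = (4, 7, 4), error at position 2, error magnitude e = 4, c = [1, 9, 0, 5, 10].

Step 1: column multipliers v_i = (∏_{j≠i}(α_i − α_j))^{−1} mod 11.
  i = 1 (α = 5): (5−10)(5−3)(5−2)(5−1) = (−5)·2·3·4 = −120 ≡ 1, so v_1 = 1^{−1} = 1 (mod 11).
  i = 2 (α = 10): (10−5)(10−3)(10−2)(10−1) = 5·7·8·9 = 2520 ≡ 1, so v_2 = 1^{−1} = 1 (mod 11).
  i = 3 (α = 3): (3−5)(3−10)(3−2)(3−1) = (−2)·(−7)·1·2 = 28 ≡ 6, so v_3 = 6^{−1} = 2 (mod 11).
  i = 4 (α = 2): (2−5)(2−10)(2−3)(2−1) = (−3)·(−8)·(−1)·1 = −24 ≡ 9, so v_4 = 9^{−1} = 5 (mod 11).
  i = 5 (α = 1): (1−5)(1−10)(1−3)(1−2) = (−4)·(−9)·(−2)·(−1) = 72 ≡ 6, so v_5 = 6^{−1} = 2 (mod 11).
  v = [1, 1, 2, 5, 2].
Step 2: syndromes of r = [1, 2, 0, 5, 10] (all sums mod 11).
  S_0 = Σ v_i r_i = 1·1 + 1·2 + 2·0 + 5·5 + 2·10 = 48 ≡ 4.
  S_1 = Σ v_i α_i r_i = 1·5·1 + 1·10·2 + 2·3·0 + 5·2·5 + 2·1·10 = 95 ≡ 7.
  α_i^2 mod 11 = [3, 1, 9, 4, 1].
  S_2 = Σ v_i α_i^2 r_i = 1·3·1 + 1·1·2 + 2·9·0 + 5·4·5 + 2·1·10 = 125 ≡ 4.
  S = (4, 7, 4) ≠ 0, so r is not a codeword (an error is present).
Step 3: locate the error. For a single error e at position i, S_ℓ = v_i·e·α_i^ℓ, so α_err = S_1/S_0.
  S_0^{−1} = 4^{−1} = 3 (mod 11), so α_err = 7·3 = 21 ≡ 10 = α_2. Error position i = 2.
  Consistency check: S_2/S_1 = 4·8 = 32 ≡ 10 = α_err ✓ (single-error assumption holds).
Step 4: error magnitude e = S_0/v_2 = S_0·∏_{j≠2}(α_2 − α_j) = 4·1 = 4 ≡ 4 (mod 11).
Step 5: correct position 2: c_2 = r_2 − e = 2 − 4 ≡ 9 (mod 11). Hence c = [1, 9, 0, 5, 10].
  Check: interpolating c through the α_i gives m(x) = 4 + 6·x (degree < 2) with m(α_i) = c_i for every i, so c is indeed a codeword.


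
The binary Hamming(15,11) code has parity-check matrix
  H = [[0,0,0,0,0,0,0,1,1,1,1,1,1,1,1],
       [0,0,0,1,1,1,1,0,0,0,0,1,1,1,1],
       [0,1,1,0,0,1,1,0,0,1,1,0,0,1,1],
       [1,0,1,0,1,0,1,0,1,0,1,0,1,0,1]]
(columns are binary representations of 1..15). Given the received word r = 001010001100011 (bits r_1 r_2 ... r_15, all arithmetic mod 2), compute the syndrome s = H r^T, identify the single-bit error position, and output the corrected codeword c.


s = (0, 1, 0, 0)^T, error position = 4, corrected codeword c = 001110001100011

Compute s = H r^T mod 2 one row at a time:
  s_1 = 0 + 1 + 1 + 0 + 0 + 0 + 1 + 1 = 4 ≡ 0 (mod 2).
  s_2 = 0 + 1 + 0 + 0 + 0 + 0 + 1 + 1 = 3 ≡ 1 (mod 2).
  s_3 = 0 + 1 + 0 + 0 + 1 + 0 + 1 + 1 = 4 ≡ 0 (mod 2).
  s_4 = 0 + 1 + 1 + 0 + 1 + 0 + 0 + 1 = 4 ≡ 0 (mod 2).
s = (0, 1, 0, 0)^T — this equals column 4 of H (binary 0100), so error is at position 4.
Correct: flip bit 4 of r = 001010001100011 to get c = 001110001100011.
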